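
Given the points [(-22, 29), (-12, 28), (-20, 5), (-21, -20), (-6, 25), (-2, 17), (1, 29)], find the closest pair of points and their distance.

Computing all pairwise distances among 7 points:

d((-22, 29), (-12, 28)) = 10.0499
d((-22, 29), (-20, 5)) = 24.0832
d((-22, 29), (-21, -20)) = 49.0102
d((-22, 29), (-6, 25)) = 16.4924
d((-22, 29), (-2, 17)) = 23.3238
d((-22, 29), (1, 29)) = 23.0
d((-12, 28), (-20, 5)) = 24.3516
d((-12, 28), (-21, -20)) = 48.8365
d((-12, 28), (-6, 25)) = 6.7082 <-- minimum
d((-12, 28), (-2, 17)) = 14.8661
d((-12, 28), (1, 29)) = 13.0384
d((-20, 5), (-21, -20)) = 25.02
d((-20, 5), (-6, 25)) = 24.4131
d((-20, 5), (-2, 17)) = 21.6333
d((-20, 5), (1, 29)) = 31.8904
d((-21, -20), (-6, 25)) = 47.4342
d((-21, -20), (-2, 17)) = 41.5933
d((-21, -20), (1, 29)) = 53.7122
d((-6, 25), (-2, 17)) = 8.9443
d((-6, 25), (1, 29)) = 8.0623
d((-2, 17), (1, 29)) = 12.3693

Closest pair: (-12, 28) and (-6, 25) with distance 6.7082

The closest pair is (-12, 28) and (-6, 25) with Euclidean distance 6.7082. For 7 points, brute-force pairwise comparison is shown above. For large n, the divide-and-conquer algorithm (sort by x, recurse on halves, check the dividing strip) achieves O(n log n).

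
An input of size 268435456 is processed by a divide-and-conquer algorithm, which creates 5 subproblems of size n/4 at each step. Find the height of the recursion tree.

For divide and conquer with division factor 4:

Problem sizes at each level:
Level 0: 268435456
Level 1: 67108864
Level 2: 16777216
Level 3: 4194304
Level 4: 1048576
Level 5: 262144
Level 6: 65536
Level 7: 16384
Level 8: 4096
Level 9: 1024
Level 10: 256
Level 11: 64
Level 12: 16
Level 13: 4
Level 14: 1

The root is level 0 and the size-1 base case is level 14 (the tree spans levels 0 through 14, i.e. 15 levels counting the root), so the depth is the number of divisions: log_4(268435456) = 14

The recursion tree depth is log_4(268435456) = 14. At each level, the problem size is divided by 4, so it takes 14 divisions to reduce to a base case of size 1. The algorithm makes 5 recursive calls at each level.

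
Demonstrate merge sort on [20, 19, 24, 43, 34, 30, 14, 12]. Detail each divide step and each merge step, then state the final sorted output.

Merge sort trace:

Split: [20, 19, 24, 43, 34, 30, 14, 12] -> [20, 19, 24, 43] and [34, 30, 14, 12]
  Split: [20, 19, 24, 43] -> [20, 19] and [24, 43]
    Split: [20, 19] -> [20] and [19]
    Merge: [20] + [19] -> [19, 20]
    Split: [24, 43] -> [24] and [43]
    Merge: [24] + [43] -> [24, 43]
  Merge: [19, 20] + [24, 43] -> [19, 20, 24, 43]
  Split: [34, 30, 14, 12] -> [34, 30] and [14, 12]
    Split: [34, 30] -> [34] and [30]
    Merge: [34] + [30] -> [30, 34]
    Split: [14, 12] -> [14] and [12]
    Merge: [14] + [12] -> [12, 14]
  Merge: [30, 34] + [12, 14] -> [12, 14, 30, 34]
Merge: [19, 20, 24, 43] + [12, 14, 30, 34] -> [12, 14, 19, 20, 24, 30, 34, 43]

Final sorted array: [12, 14, 19, 20, 24, 30, 34, 43]

The merge sort proceeds by recursively splitting the array and merging sorted halves.
After all merges, the sorted array is [12, 14, 19, 20, 24, 30, 34, 43].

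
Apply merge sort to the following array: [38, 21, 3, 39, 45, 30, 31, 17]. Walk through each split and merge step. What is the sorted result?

Merge sort trace:

Split: [38, 21, 3, 39, 45, 30, 31, 17] -> [38, 21, 3, 39] and [45, 30, 31, 17]
  Split: [38, 21, 3, 39] -> [38, 21] and [3, 39]
    Split: [38, 21] -> [38] and [21]
    Merge: [38] + [21] -> [21, 38]
    Split: [3, 39] -> [3] and [39]
    Merge: [3] + [39] -> [3, 39]
  Merge: [21, 38] + [3, 39] -> [3, 21, 38, 39]
  Split: [45, 30, 31, 17] -> [45, 30] and [31, 17]
    Split: [45, 30] -> [45] and [30]
    Merge: [45] + [30] -> [30, 45]
    Split: [31, 17] -> [31] and [17]
    Merge: [31] + [17] -> [17, 31]
  Merge: [30, 45] + [17, 31] -> [17, 30, 31, 45]
Merge: [3, 21, 38, 39] + [17, 30, 31, 45] -> [3, 17, 21, 30, 31, 38, 39, 45]

Final sorted array: [3, 17, 21, 30, 31, 38, 39, 45]

The merge sort proceeds by recursively splitting the array and merging sorted halves.
After all merges, the sorted array is [3, 17, 21, 30, 31, 38, 39, 45].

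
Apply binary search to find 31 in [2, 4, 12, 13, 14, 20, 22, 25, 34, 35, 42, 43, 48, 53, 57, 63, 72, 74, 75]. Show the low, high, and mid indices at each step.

Binary search for 31 in [2, 4, 12, 13, 14, 20, 22, 25, 34, 35, 42, 43, 48, 53, 57, 63, 72, 74, 75]:

lo=0, hi=18, mid=9, arr[mid]=35 -> 35 > 31, search left half
lo=0, hi=8, mid=4, arr[mid]=14 -> 14 < 31, search right half
lo=5, hi=8, mid=6, arr[mid]=22 -> 22 < 31, search right half
lo=7, hi=8, mid=7, arr[mid]=25 -> 25 < 31, search right half
lo=8, hi=8, mid=8, arr[mid]=34 -> 34 > 31, search left half
lo=8 > hi=7, target 31 not found

Binary search determines that 31 is not in the array after 5 comparisons. The search space was exhausted without finding the target.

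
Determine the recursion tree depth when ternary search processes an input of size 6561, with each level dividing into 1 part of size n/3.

For divide and conquer with division factor 3:

Problem sizes at each level:
Level 0: 6561
Level 1: 2187
Level 2: 729
Level 3: 243
Level 4: 81
Level 5: 27
Level 6: 9
Level 7: 3
Level 8: 1

The root is level 0 and the size-1 base case is level 8 (the tree spans levels 0 through 8, i.e. 9 levels counting the root), so the depth is the number of divisions: log_3(6561) = 8

The recursion tree depth is log_3(6561) = 8. At each level, the problem size is divided by 3, so it takes 8 divisions to reduce to a base case of size 1. The algorithm makes 1 recursive call at each level.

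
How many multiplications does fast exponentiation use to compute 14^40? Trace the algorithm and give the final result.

Computing 14^40 by squaring (build up from 14^1; each line after the first costs one multiplication):

14^1 = 14
14^2 = (14^1)^2 = 14^2 = 196
14^4 = (14^2)^2 = 196^2 = 38416
14^5 = 14 * 14^4 = 14 * 38416 = 537824
14^10 = (14^5)^2 = 537824^2 = 289254654976
14^20 = (14^10)^2 = 289254654976^2 = 83668255425284801560576
14^40 = (14^20)^2 = 83668255425284801560576^2 = 7000376965910699630056503868178506524997451776

Result: 7000376965910699630056503868178506524997451776
Multiplications needed: 6 (6 lines after 14^1)

14^40 = 7000376965910699630056503868178506524997451776. Using exponentiation by squaring, this requires 6 multiplications. The key idea: if the exponent is even, square the half-power; if odd, multiply by the base once.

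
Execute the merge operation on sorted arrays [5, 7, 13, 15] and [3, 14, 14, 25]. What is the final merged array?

Merging process:

Compare 5 vs 3: take 3 from right. Merged: [3]
Compare 5 vs 14: take 5 from left. Merged: [3, 5]
Compare 7 vs 14: take 7 from left. Merged: [3, 5, 7]
Compare 13 vs 14: take 13 from left. Merged: [3, 5, 7, 13]
Compare 15 vs 14: take 14 from right. Merged: [3, 5, 7, 13, 14]
Compare 15 vs 14: take 14 from right. Merged: [3, 5, 7, 13, 14, 14]
Compare 15 vs 25: take 15 from left. Merged: [3, 5, 7, 13, 14, 14, 15]
Append remaining from right: [25]. Merged: [3, 5, 7, 13, 14, 14, 15, 25]

Final merged array: [3, 5, 7, 13, 14, 14, 15, 25]
Total comparisons: 7

The merged array is [3, 5, 7, 13, 14, 14, 15, 25], requiring 7 comparisons. The merge step runs in O(n) time where n is the total number of elements.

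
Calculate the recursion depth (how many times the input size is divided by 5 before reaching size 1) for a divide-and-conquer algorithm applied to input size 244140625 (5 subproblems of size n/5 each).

For divide and conquer with division factor 5:

Problem sizes at each level:
Level 0: 244140625
Level 1: 48828125
Level 2: 9765625
Level 3: 1953125
Level 4: 390625
Level 5: 78125
Level 6: 15625
Level 7: 3125
Level 8: 625
Level 9: 125
Level 10: 25
Level 11: 5
Level 12: 1

The root is level 0 and the size-1 base case is level 12 (the tree spans levels 0 through 12, i.e. 13 levels counting the root), so the depth is the number of divisions: log_5(244140625) = 12

The recursion tree depth is log_5(244140625) = 12. At each level, the problem size is divided by 5, so it takes 12 divisions to reduce to a base case of size 1. The algorithm makes 5 recursive calls at each level.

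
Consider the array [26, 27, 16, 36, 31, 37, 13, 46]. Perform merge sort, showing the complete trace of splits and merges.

Merge sort trace:

Split: [26, 27, 16, 36, 31, 37, 13, 46] -> [26, 27, 16, 36] and [31, 37, 13, 46]
  Split: [26, 27, 16, 36] -> [26, 27] and [16, 36]
    Split: [26, 27] -> [26] and [27]
    Merge: [26] + [27] -> [26, 27]
    Split: [16, 36] -> [16] and [36]
    Merge: [16] + [36] -> [16, 36]
  Merge: [26, 27] + [16, 36] -> [16, 26, 27, 36]
  Split: [31, 37, 13, 46] -> [31, 37] and [13, 46]
    Split: [31, 37] -> [31] and [37]
    Merge: [31] + [37] -> [31, 37]
    Split: [13, 46] -> [13] and [46]
    Merge: [13] + [46] -> [13, 46]
  Merge: [31, 37] + [13, 46] -> [13, 31, 37, 46]
Merge: [16, 26, 27, 36] + [13, 31, 37, 46] -> [13, 16, 26, 27, 31, 36, 37, 46]

Final sorted array: [13, 16, 26, 27, 31, 36, 37, 46]

The merge sort proceeds by recursively splitting the array and merging sorted halves.
After all merges, the sorted array is [13, 16, 26, 27, 31, 36, 37, 46].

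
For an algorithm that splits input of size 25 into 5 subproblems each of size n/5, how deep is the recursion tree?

For divide and conquer with division factor 5:

Problem sizes at each level:
Level 0: 25
Level 1: 5
Level 2: 1

The root is level 0 and the size-1 base case is level 2 (the tree spans levels 0 through 2, i.e. 3 levels counting the root), so the depth is the number of divisions: log_5(25) = 2

The recursion tree depth is log_5(25) = 2. At each level, the problem size is divided by 5, so it takes 2 divisions to reduce to a base case of size 1. The algorithm makes 5 recursive calls at each level.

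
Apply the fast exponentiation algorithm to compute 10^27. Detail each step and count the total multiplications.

Computing 10^27 by squaring (build up from 10^1; each line after the first costs one multiplication):

10^1 = 10
10^2 = (10^1)^2 = 10^2 = 100
10^3 = 10 * 10^2 = 10 * 100 = 1000
10^6 = (10^3)^2 = 1000^2 = 1000000
10^12 = (10^6)^2 = 1000000^2 = 1000000000000
10^13 = 10 * 10^12 = 10 * 1000000000000 = 10000000000000
10^26 = (10^13)^2 = 10000000000000^2 = 100000000000000000000000000
10^27 = 10 * 10^26 = 10 * 100000000000000000000000000 = 1000000000000000000000000000

Result: 1000000000000000000000000000
Multiplications needed: 7 (7 lines after 10^1)

10^27 = 1000000000000000000000000000. Using exponentiation by squaring, this requires 7 multiplications. The key idea: if the exponent is even, square the half-power; if odd, multiply by the base once.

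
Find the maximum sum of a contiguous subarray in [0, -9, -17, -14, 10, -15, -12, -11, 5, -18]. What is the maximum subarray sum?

Using Kadane's algorithm on [0, -9, -17, -14, 10, -15, -12, -11, 5, -18]:

Scanning through the array:
Position 1 (value -9): max_ending_here = -9, max_so_far = 0
Position 2 (value -17): max_ending_here = -17, max_so_far = 0
Position 3 (value -14): max_ending_here = -14, max_so_far = 0
Position 4 (value 10): max_ending_here = 10, max_so_far = 10
Position 5 (value -15): max_ending_here = -5, max_so_far = 10
Position 6 (value -12): max_ending_here = -12, max_so_far = 10
Position 7 (value -11): max_ending_here = -11, max_so_far = 10
Position 8 (value 5): max_ending_here = 5, max_so_far = 10
Position 9 (value -18): max_ending_here = -13, max_so_far = 10

Maximum subarray: [10]
Maximum sum: 10

The maximum subarray is [10] with sum 10. This subarray runs from index 4 to index 4.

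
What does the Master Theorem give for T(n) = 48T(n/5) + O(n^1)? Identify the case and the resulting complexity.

Master Theorem for T(n) = 48T(n/5) + O(n^1):

a = 48, b = 5, c = 1
log_b(a) = log_5(48) = 2.4053

Case 1: c = 1 < log_5(48) = 2.4053
T(n) = O(n^(log_5 48))

For T(n) = 48T(n/5) + O(n^1): log_5(48) = 2.4053. This is Case 1 of the Master Theorem (c < log_b(a), work dominated by leaves), giving O(n^(log_5 48)).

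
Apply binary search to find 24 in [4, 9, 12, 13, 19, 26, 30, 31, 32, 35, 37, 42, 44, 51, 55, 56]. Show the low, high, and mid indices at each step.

Binary search for 24 in [4, 9, 12, 13, 19, 26, 30, 31, 32, 35, 37, 42, 44, 51, 55, 56]:

lo=0, hi=15, mid=7, arr[mid]=31 -> 31 > 24, search left half
lo=0, hi=6, mid=3, arr[mid]=13 -> 13 < 24, search right half
lo=4, hi=6, mid=5, arr[mid]=26 -> 26 > 24, search left half
lo=4, hi=4, mid=4, arr[mid]=19 -> 19 < 24, search right half
lo=5 > hi=4, target 24 not found

Binary search determines that 24 is not in the array after 4 comparisons. The search space was exhausted without finding the target.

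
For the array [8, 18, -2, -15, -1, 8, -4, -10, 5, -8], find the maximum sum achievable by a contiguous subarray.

Using Kadane's algorithm on [8, 18, -2, -15, -1, 8, -4, -10, 5, -8]:

Scanning through the array:
Position 1 (value 18): max_ending_here = 26, max_so_far = 26
Position 2 (value -2): max_ending_here = 24, max_so_far = 26
Position 3 (value -15): max_ending_here = 9, max_so_far = 26
Position 4 (value -1): max_ending_here = 8, max_so_far = 26
Position 5 (value 8): max_ending_here = 16, max_so_far = 26
Position 6 (value -4): max_ending_here = 12, max_so_far = 26
Position 7 (value -10): max_ending_here = 2, max_so_far = 26
Position 8 (value 5): max_ending_here = 7, max_so_far = 26
Position 9 (value -8): max_ending_here = -1, max_so_far = 26

Maximum subarray: [8, 18]
Maximum sum: 26

The maximum subarray is [8, 18] with sum 26. This subarray runs from index 0 to index 1.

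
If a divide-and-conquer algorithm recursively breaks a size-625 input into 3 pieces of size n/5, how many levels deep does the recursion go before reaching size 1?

For divide and conquer with division factor 5:

Problem sizes at each level:
Level 0: 625
Level 1: 125
Level 2: 25
Level 3: 5
Level 4: 1

The root is level 0 and the size-1 base case is level 4 (the tree spans levels 0 through 4, i.e. 5 levels counting the root), so the depth is the number of divisions: log_5(625) = 4

The recursion tree depth is log_5(625) = 4. At each level, the problem size is divided by 5, so it takes 4 divisions to reduce to a base case of size 1. The algorithm makes 3 recursive calls at each level.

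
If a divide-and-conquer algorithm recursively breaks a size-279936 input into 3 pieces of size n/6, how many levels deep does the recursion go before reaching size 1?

For divide and conquer with division factor 6:

Problem sizes at each level:
Level 0: 279936
Level 1: 46656
Level 2: 7776
Level 3: 1296
Level 4: 216
Level 5: 36
Level 6: 6
Level 7: 1

The root is level 0 and the size-1 base case is level 7 (the tree spans levels 0 through 7, i.e. 8 levels counting the root), so the depth is the number of divisions: log_6(279936) = 7

The recursion tree depth is log_6(279936) = 7. At each level, the problem size is divided by 6, so it takes 7 divisions to reduce to a base case of size 1. The algorithm makes 3 recursive calls at each level.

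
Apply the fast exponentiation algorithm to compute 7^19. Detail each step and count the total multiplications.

Computing 7^19 by squaring (build up from 7^1; each line after the first costs one multiplication):

7^1 = 7
7^2 = (7^1)^2 = 7^2 = 49
7^4 = (7^2)^2 = 49^2 = 2401
7^8 = (7^4)^2 = 2401^2 = 5764801
7^9 = 7 * 7^8 = 7 * 5764801 = 40353607
7^18 = (7^9)^2 = 40353607^2 = 1628413597910449
7^19 = 7 * 7^18 = 7 * 1628413597910449 = 11398895185373143

Result: 11398895185373143
Multiplications needed: 6 (6 lines after 7^1)

7^19 = 11398895185373143. Using exponentiation by squaring, this requires 6 multiplications. The key idea: if the exponent is even, square the half-power; if odd, multiply by the base once.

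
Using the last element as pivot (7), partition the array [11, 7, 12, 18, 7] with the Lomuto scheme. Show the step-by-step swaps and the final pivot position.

Lomuto partition with pivot = 7:

Initial array: [11, 7, 12, 18, 7]

arr[0]=11 > 7: no swap
arr[1]=7 <= 7: swap with position 0, array becomes [7, 11, 12, 18, 7]
arr[2]=12 > 7: no swap
arr[3]=18 > 7: no swap

Place pivot at position 1: [7, 7, 12, 18, 11]
Pivot position: 1

After partitioning with pivot 7, the array becomes [7, 7, 12, 18, 11]. The pivot is placed at index 1. All elements to the left of the pivot are <= 7, and all elements to the right are > 7.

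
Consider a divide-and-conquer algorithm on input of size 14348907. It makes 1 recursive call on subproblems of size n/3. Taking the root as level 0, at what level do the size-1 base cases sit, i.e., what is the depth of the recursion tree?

For divide and conquer with division factor 3:

Problem sizes at each level:
Level 0: 14348907
Level 1: 4782969
Level 2: 1594323
Level 3: 531441
Level 4: 177147
Level 5: 59049
Level 6: 19683
Level 7: 6561
Level 8: 2187
Level 9: 729
Level 10: 243
Level 11: 81
Level 12: 27
Level 13: 9
Level 14: 3
Level 15: 1

The root is level 0 and the size-1 base case is level 15 (the tree spans levels 0 through 15, i.e. 16 levels counting the root), so the depth is the number of divisions: log_3(14348907) = 15

The recursion tree depth is log_3(14348907) = 15. At each level, the problem size is divided by 3, so it takes 15 divisions to reduce to a base case of size 1. The algorithm makes 1 recursive call at each level.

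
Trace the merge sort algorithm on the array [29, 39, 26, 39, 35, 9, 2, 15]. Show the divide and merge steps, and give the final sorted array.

Merge sort trace:

Split: [29, 39, 26, 39, 35, 9, 2, 15] -> [29, 39, 26, 39] and [35, 9, 2, 15]
  Split: [29, 39, 26, 39] -> [29, 39] and [26, 39]
    Split: [29, 39] -> [29] and [39]
    Merge: [29] + [39] -> [29, 39]
    Split: [26, 39] -> [26] and [39]
    Merge: [26] + [39] -> [26, 39]
  Merge: [29, 39] + [26, 39] -> [26, 29, 39, 39]
  Split: [35, 9, 2, 15] -> [35, 9] and [2, 15]
    Split: [35, 9] -> [35] and [9]
    Merge: [35] + [9] -> [9, 35]
    Split: [2, 15] -> [2] and [15]
    Merge: [2] + [15] -> [2, 15]
  Merge: [9, 35] + [2, 15] -> [2, 9, 15, 35]
Merge: [26, 29, 39, 39] + [2, 9, 15, 35] -> [2, 9, 15, 26, 29, 35, 39, 39]

Final sorted array: [2, 9, 15, 26, 29, 35, 39, 39]

The merge sort proceeds by recursively splitting the array and merging sorted halves.
After all merges, the sorted array is [2, 9, 15, 26, 29, 35, 39, 39].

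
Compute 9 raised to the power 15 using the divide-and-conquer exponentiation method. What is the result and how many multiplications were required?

Computing 9^15 by squaring (build up from 9^1; each line after the first costs one multiplication):

9^1 = 9
9^2 = (9^1)^2 = 9^2 = 81
9^3 = 9 * 9^2 = 9 * 81 = 729
9^6 = (9^3)^2 = 729^2 = 531441
9^7 = 9 * 9^6 = 9 * 531441 = 4782969
9^14 = (9^7)^2 = 4782969^2 = 22876792454961
9^15 = 9 * 9^14 = 9 * 22876792454961 = 205891132094649

Result: 205891132094649
Multiplications needed: 6 (6 lines after 9^1)

9^15 = 205891132094649. Using exponentiation by squaring, this requires 6 multiplications. The key idea: if the exponent is even, square the half-power; if odd, multiply by the base once.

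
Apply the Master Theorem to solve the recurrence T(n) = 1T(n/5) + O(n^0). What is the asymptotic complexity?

Master Theorem for T(n) = 1T(n/5) + O(n^0):

a = 1, b = 5, c = 0
log_b(a) = log_5(1) = 0.0000

Case 2: c = 0 = log_5(1) = 0.0000
T(n) = O(n^0 log n) = O(log n)

For T(n) = 1T(n/5) + O(n^0): log_5(1) = 0.0000. This is Case 2 of the Master Theorem (c = log_b(a), equal work at all levels), giving O(log n).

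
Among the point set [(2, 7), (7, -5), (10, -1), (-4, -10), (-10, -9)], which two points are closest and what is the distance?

Computing all pairwise distances among 5 points:

d((2, 7), (7, -5)) = 13.0
d((2, 7), (10, -1)) = 11.3137
d((2, 7), (-4, -10)) = 18.0278
d((2, 7), (-10, -9)) = 20.0
d((7, -5), (10, -1)) = 5.0 <-- minimum
d((7, -5), (-4, -10)) = 12.083
d((7, -5), (-10, -9)) = 17.4642
d((10, -1), (-4, -10)) = 16.6433
d((10, -1), (-10, -9)) = 21.5407
d((-4, -10), (-10, -9)) = 6.0828

Closest pair: (7, -5) and (10, -1) with distance 5.0

The closest pair is (7, -5) and (10, -1) with Euclidean distance 5.0. For 5 points, brute-force pairwise comparison is shown above. For large n, the divide-and-conquer algorithm (sort by x, recurse on halves, check the dividing strip) achieves O(n log n).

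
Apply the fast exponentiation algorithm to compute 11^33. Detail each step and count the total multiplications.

Computing 11^33 by squaring (build up from 11^1; each line after the first costs one multiplication):

11^1 = 11
11^2 = (11^1)^2 = 11^2 = 121
11^4 = (11^2)^2 = 121^2 = 14641
11^8 = (11^4)^2 = 14641^2 = 214358881
11^16 = (11^8)^2 = 214358881^2 = 45949729863572161
11^32 = (11^16)^2 = 45949729863572161^2 = 2111377674535255285545615254209921
11^33 = 11 * 11^32 = 11 * 2111377674535255285545615254209921 = 23225154419887808141001767796309131

Result: 23225154419887808141001767796309131
Multiplications needed: 6 (6 lines after 11^1)

11^33 = 23225154419887808141001767796309131. Using exponentiation by squaring, this requires 6 multiplications. The key idea: if the exponent is even, square the half-power; if odd, multiply by the base once.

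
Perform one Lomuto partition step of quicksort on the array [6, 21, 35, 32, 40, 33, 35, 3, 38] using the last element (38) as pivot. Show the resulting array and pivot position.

Lomuto partition with pivot = 38:

Initial array: [6, 21, 35, 32, 40, 33, 35, 3, 38]

arr[0]=6 <= 38: swap with position 0, array becomes [6, 21, 35, 32, 40, 33, 35, 3, 38]
arr[1]=21 <= 38: swap with position 1, array becomes [6, 21, 35, 32, 40, 33, 35, 3, 38]
arr[2]=35 <= 38: swap with position 2, array becomes [6, 21, 35, 32, 40, 33, 35, 3, 38]
arr[3]=32 <= 38: swap with position 3, array becomes [6, 21, 35, 32, 40, 33, 35, 3, 38]
arr[4]=40 > 38: no swap
arr[5]=33 <= 38: swap with position 4, array becomes [6, 21, 35, 32, 33, 40, 35, 3, 38]
arr[6]=35 <= 38: swap with position 5, array becomes [6, 21, 35, 32, 33, 35, 40, 3, 38]
arr[7]=3 <= 38: swap with position 6, array becomes [6, 21, 35, 32, 33, 35, 3, 40, 38]

Place pivot at position 7: [6, 21, 35, 32, 33, 35, 3, 38, 40]
Pivot position: 7

After partitioning with pivot 38, the array becomes [6, 21, 35, 32, 33, 35, 3, 38, 40]. The pivot is placed at index 7. All elements to the left of the pivot are <= 38, and all elements to the right are > 38.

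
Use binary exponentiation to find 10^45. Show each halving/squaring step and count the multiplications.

Computing 10^45 by squaring (build up from 10^1; each line after the first costs one multiplication):

10^1 = 10
10^2 = (10^1)^2 = 10^2 = 100
10^4 = (10^2)^2 = 100^2 = 10000
10^5 = 10 * 10^4 = 10 * 10000 = 100000
10^10 = (10^5)^2 = 100000^2 = 10000000000
10^11 = 10 * 10^10 = 10 * 10000000000 = 100000000000
10^22 = (10^11)^2 = 100000000000^2 = 10000000000000000000000
10^44 = (10^22)^2 = 10000000000000000000000^2 = 100000000000000000000000000000000000000000000
10^45 = 10 * 10^44 = 10 * 100000000000000000000000000000000000000000000 = 1000000000000000000000000000000000000000000000

Result: 1000000000000000000000000000000000000000000000
Multiplications needed: 8 (8 lines after 10^1)

10^45 = 1000000000000000000000000000000000000000000000. Using exponentiation by squaring, this requires 8 multiplications. The key idea: if the exponent is even, square the half-power; if odd, multiply by the base once.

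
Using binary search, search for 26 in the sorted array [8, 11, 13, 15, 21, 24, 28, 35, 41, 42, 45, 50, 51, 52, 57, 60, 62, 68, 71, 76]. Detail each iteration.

Binary search for 26 in [8, 11, 13, 15, 21, 24, 28, 35, 41, 42, 45, 50, 51, 52, 57, 60, 62, 68, 71, 76]:

lo=0, hi=19, mid=9, arr[mid]=42 -> 42 > 26, search left half
lo=0, hi=8, mid=4, arr[mid]=21 -> 21 < 26, search right half
lo=5, hi=8, mid=6, arr[mid]=28 -> 28 > 26, search left half
lo=5, hi=5, mid=5, arr[mid]=24 -> 24 < 26, search right half
lo=6 > hi=5, target 26 not found

Binary search determines that 26 is not in the array after 4 comparisons. The search space was exhausted without finding the target.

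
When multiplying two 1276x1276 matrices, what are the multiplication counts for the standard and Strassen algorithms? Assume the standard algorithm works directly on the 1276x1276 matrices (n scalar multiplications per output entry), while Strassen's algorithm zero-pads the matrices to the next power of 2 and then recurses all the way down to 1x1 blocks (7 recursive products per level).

Matrix multiplication for 1276x1276 matrices:

Strassen's algorithm requires power-of-2 dimensions. Pad 1276x1276 to 2048x2048 (next power of 2).

Standard algorithm: 1276^3 = 2077552576 multiplications
Strassen's algorithm: 7^(log2(2048)) = 7^11 = 1977326743 multiplications
Savings: 2077552576 - 1977326743 = 100225833 multiplications

Standard: 2077552576 multiplications (1276^3). Strassen: 1977326743 multiplications (7^11, after padding to 2048x2048). Strassen reduces 8 recursive multiplications to 7 at each level.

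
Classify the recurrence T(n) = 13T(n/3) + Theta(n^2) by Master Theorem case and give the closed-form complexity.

Master Theorem for T(n) = 13T(n/3) + O(n^2):

a = 13, b = 3, c = 2
log_b(a) = log_3(13) = 2.3347

Case 1: c = 2 < log_3(13) = 2.3347
T(n) = O(n^(log_3 13))

For T(n) = 13T(n/3) + O(n^2): log_3(13) = 2.3347. This is Case 1 of the Master Theorem (c < log_b(a), work dominated by leaves), giving O(n^(log_3 13)).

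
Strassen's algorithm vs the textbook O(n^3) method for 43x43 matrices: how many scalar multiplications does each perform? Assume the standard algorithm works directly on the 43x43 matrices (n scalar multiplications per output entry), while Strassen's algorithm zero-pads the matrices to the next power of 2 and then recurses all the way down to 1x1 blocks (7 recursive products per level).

Matrix multiplication for 43x43 matrices:

Strassen's algorithm requires power-of-2 dimensions. Pad 43x43 to 64x64 (next power of 2).

Standard algorithm: 43^3 = 79507 multiplications
Strassen's algorithm: 7^(log2(64)) = 7^6 = 117649 multiplications
Difference: 79507 - 117649 = -38142 (Strassen uses MORE here due to padding overhead — for small or just-over-power-of-2 n, padding can outweigh the per-level savings)

Standard: 79507 multiplications (43^3). Strassen: 117649 multiplications (7^6, after padding to 64x64). Strassen reduces 8 recursive multiplications to 7 at each level.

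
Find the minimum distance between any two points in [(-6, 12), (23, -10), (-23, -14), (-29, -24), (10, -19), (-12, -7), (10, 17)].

Computing all pairwise distances among 7 points:

d((-6, 12), (23, -10)) = 36.4005
d((-6, 12), (-23, -14)) = 31.0644
d((-6, 12), (-29, -24)) = 42.72
d((-6, 12), (10, -19)) = 34.8855
d((-6, 12), (-12, -7)) = 19.9249
d((-6, 12), (10, 17)) = 16.7631
d((23, -10), (-23, -14)) = 46.1736
d((23, -10), (-29, -24)) = 53.8516
d((23, -10), (10, -19)) = 15.8114
d((23, -10), (-12, -7)) = 35.1283
d((23, -10), (10, 17)) = 29.9666
d((-23, -14), (-29, -24)) = 11.6619 <-- minimum
d((-23, -14), (10, -19)) = 33.3766
d((-23, -14), (-12, -7)) = 13.0384
d((-23, -14), (10, 17)) = 45.2769
d((-29, -24), (10, -19)) = 39.3192
d((-29, -24), (-12, -7)) = 24.0416
d((-29, -24), (10, 17)) = 56.5862
d((10, -19), (-12, -7)) = 25.0599
d((10, -19), (10, 17)) = 36.0
d((-12, -7), (10, 17)) = 32.5576

Closest pair: (-23, -14) and (-29, -24) with distance 11.6619

The closest pair is (-23, -14) and (-29, -24) with Euclidean distance 11.6619. For 7 points, brute-force pairwise comparison is shown above. For large n, the divide-and-conquer algorithm (sort by x, recurse on halves, check the dividing strip) achieves O(n log n).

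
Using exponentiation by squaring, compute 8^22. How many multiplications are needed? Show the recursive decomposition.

Computing 8^22 by squaring (build up from 8^1; each line after the first costs one multiplication):

8^1 = 8
8^2 = (8^1)^2 = 8^2 = 64
8^4 = (8^2)^2 = 64^2 = 4096
8^5 = 8 * 8^4 = 8 * 4096 = 32768
8^10 = (8^5)^2 = 32768^2 = 1073741824
8^11 = 8 * 8^10 = 8 * 1073741824 = 8589934592
8^22 = (8^11)^2 = 8589934592^2 = 73786976294838206464

Result: 73786976294838206464
Multiplications needed: 6 (6 lines after 8^1)

8^22 = 73786976294838206464. Using exponentiation by squaring, this requires 6 multiplications. The key idea: if the exponent is even, square the half-power; if odd, multiply by the base once.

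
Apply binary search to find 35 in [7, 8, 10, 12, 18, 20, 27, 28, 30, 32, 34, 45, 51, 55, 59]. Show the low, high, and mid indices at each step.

Binary search for 35 in [7, 8, 10, 12, 18, 20, 27, 28, 30, 32, 34, 45, 51, 55, 59]:

lo=0, hi=14, mid=7, arr[mid]=28 -> 28 < 35, search right half
lo=8, hi=14, mid=11, arr[mid]=45 -> 45 > 35, search left half
lo=8, hi=10, mid=9, arr[mid]=32 -> 32 < 35, search right half
lo=10, hi=10, mid=10, arr[mid]=34 -> 34 < 35, search right half
lo=11 > hi=10, target 35 not found

Binary search determines that 35 is not in the array after 4 comparisons. The search space was exhausted without finding the target.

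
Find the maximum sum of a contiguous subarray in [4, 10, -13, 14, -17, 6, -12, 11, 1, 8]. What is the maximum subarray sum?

Using Kadane's algorithm on [4, 10, -13, 14, -17, 6, -12, 11, 1, 8]:

Scanning through the array:
Position 1 (value 10): max_ending_here = 14, max_so_far = 14
Position 2 (value -13): max_ending_here = 1, max_so_far = 14
Position 3 (value 14): max_ending_here = 15, max_so_far = 15
Position 4 (value -17): max_ending_here = -2, max_so_far = 15
Position 5 (value 6): max_ending_here = 6, max_so_far = 15
Position 6 (value -12): max_ending_here = -6, max_so_far = 15
Position 7 (value 11): max_ending_here = 11, max_so_far = 15
Position 8 (value 1): max_ending_here = 12, max_so_far = 15
Position 9 (value 8): max_ending_here = 20, max_so_far = 20

Maximum subarray: [11, 1, 8]
Maximum sum: 20

The maximum subarray is [11, 1, 8] with sum 20. This subarray runs from index 7 to index 9.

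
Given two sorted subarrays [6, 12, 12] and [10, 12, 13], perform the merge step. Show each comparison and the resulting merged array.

Merging process:

Compare 6 vs 10: take 6 from left. Merged: [6]
Compare 12 vs 10: take 10 from right. Merged: [6, 10]
Compare 12 vs 12: take 12 from left. Merged: [6, 10, 12]
Compare 12 vs 12: take 12 from left. Merged: [6, 10, 12, 12]
Append remaining from right: [12, 13]. Merged: [6, 10, 12, 12, 12, 13]

Final merged array: [6, 10, 12, 12, 12, 13]
Total comparisons: 4

The merged array is [6, 10, 12, 12, 12, 13], requiring 4 comparisons. The merge step runs in O(n) time where n is the total number of elements.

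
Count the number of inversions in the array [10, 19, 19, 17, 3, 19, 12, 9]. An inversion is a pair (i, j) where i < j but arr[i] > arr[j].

Finding inversions in [10, 19, 19, 17, 3, 19, 12, 9]:

(0, 4): arr[0]=10 > arr[4]=3
(0, 7): arr[0]=10 > arr[7]=9
(1, 3): arr[1]=19 > arr[3]=17
(1, 4): arr[1]=19 > arr[4]=3
(1, 6): arr[1]=19 > arr[6]=12
(1, 7): arr[1]=19 > arr[7]=9
(2, 3): arr[2]=19 > arr[3]=17
(2, 4): arr[2]=19 > arr[4]=3
(2, 6): arr[2]=19 > arr[6]=12
(2, 7): arr[2]=19 > arr[7]=9
(3, 4): arr[3]=17 > arr[4]=3
(3, 6): arr[3]=17 > arr[6]=12
(3, 7): arr[3]=17 > arr[7]=9
(5, 6): arr[5]=19 > arr[6]=12
(5, 7): arr[5]=19 > arr[7]=9
(6, 7): arr[6]=12 > arr[7]=9

Total inversions: 16

The array has 16 inversion(s): (0,4), (0,7), (1,3), (1,4), (1,6), (1,7), (2,3), (2,4), (2,6), (2,7), (3,4), (3,6), (3,7), (5,6), (5,7), (6,7). Each pair (i,j) satisfies i < j and arr[i] > arr[j].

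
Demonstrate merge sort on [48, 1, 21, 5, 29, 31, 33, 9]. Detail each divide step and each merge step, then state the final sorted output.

Merge sort trace:

Split: [48, 1, 21, 5, 29, 31, 33, 9] -> [48, 1, 21, 5] and [29, 31, 33, 9]
  Split: [48, 1, 21, 5] -> [48, 1] and [21, 5]
    Split: [48, 1] -> [48] and [1]
    Merge: [48] + [1] -> [1, 48]
    Split: [21, 5] -> [21] and [5]
    Merge: [21] + [5] -> [5, 21]
  Merge: [1, 48] + [5, 21] -> [1, 5, 21, 48]
  Split: [29, 31, 33, 9] -> [29, 31] and [33, 9]
    Split: [29, 31] -> [29] and [31]
    Merge: [29] + [31] -> [29, 31]
    Split: [33, 9] -> [33] and [9]
    Merge: [33] + [9] -> [9, 33]
  Merge: [29, 31] + [9, 33] -> [9, 29, 31, 33]
Merge: [1, 5, 21, 48] + [9, 29, 31, 33] -> [1, 5, 9, 21, 29, 31, 33, 48]

Final sorted array: [1, 5, 9, 21, 29, 31, 33, 48]

The merge sort proceeds by recursively splitting the array and merging sorted halves.
After all merges, the sorted array is [1, 5, 9, 21, 29, 31, 33, 48].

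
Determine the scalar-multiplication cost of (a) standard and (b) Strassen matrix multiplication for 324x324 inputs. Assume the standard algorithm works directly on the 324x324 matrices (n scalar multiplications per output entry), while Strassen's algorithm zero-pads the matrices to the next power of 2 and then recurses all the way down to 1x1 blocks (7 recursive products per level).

Matrix multiplication for 324x324 matrices:

Strassen's algorithm requires power-of-2 dimensions. Pad 324x324 to 512x512 (next power of 2).

Standard algorithm: 324^3 = 34012224 multiplications
Strassen's algorithm: 7^(log2(512)) = 7^9 = 40353607 multiplications
Difference: 34012224 - 40353607 = -6341383 (Strassen uses MORE here due to padding overhead — for small or just-over-power-of-2 n, padding can outweigh the per-level savings)

Standard: 34012224 multiplications (324^3). Strassen: 40353607 multiplications (7^9, after padding to 512x512). Strassen reduces 8 recursive multiplications to 7 at each level.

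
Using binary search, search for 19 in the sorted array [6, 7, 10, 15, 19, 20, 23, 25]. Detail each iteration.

Binary search for 19 in [6, 7, 10, 15, 19, 20, 23, 25]:

lo=0, hi=7, mid=3, arr[mid]=15 -> 15 < 19, search right half
lo=4, hi=7, mid=5, arr[mid]=20 -> 20 > 19, search left half
lo=4, hi=4, mid=4, arr[mid]=19 -> Found target at index 4!

Binary search finds 19 at index 4 after 3 comparisons. The search repeatedly halves the search space by comparing with the middle element.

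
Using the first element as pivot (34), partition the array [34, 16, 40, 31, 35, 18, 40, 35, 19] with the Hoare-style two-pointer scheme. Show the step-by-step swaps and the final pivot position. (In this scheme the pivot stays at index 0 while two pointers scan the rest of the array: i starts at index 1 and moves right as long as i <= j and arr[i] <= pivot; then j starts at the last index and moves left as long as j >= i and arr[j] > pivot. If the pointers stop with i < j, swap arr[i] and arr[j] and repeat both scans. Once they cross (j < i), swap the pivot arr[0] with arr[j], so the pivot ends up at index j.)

Hoare-style two-pointer partition with pivot = 34:

Initial array: [34, 16, 40, 31, 35, 18, 40, 35, 19]

Pointers start at i = 1, j = 8.
i stops at index 2 (arr[2]=40 > 34), j stops at index 8 (arr[8]=19 <= 34): swap arr[2] and arr[8], array becomes [34, 16, 19, 31, 35, 18, 40, 35, 40]
i stops at index 4 (arr[4]=35 > 34), j stops at index 5 (arr[5]=18 <= 34): swap arr[4] and arr[5], array becomes [34, 16, 19, 31, 18, 35, 40, 35, 40]
i ends at 5, j ends at 4: the pointers have crossed (j < i), so scanning stops.

Swap pivot arr[0] with arr[4] to place pivot at position 4: [18, 16, 19, 31, 34, 35, 40, 35, 40]
Pivot position: 4

After partitioning with pivot 34, the array becomes [18, 16, 19, 31, 34, 35, 40, 35, 40]. The pivot is placed at index 4. All elements to the left of the pivot are <= 34, and all elements to the right are > 34.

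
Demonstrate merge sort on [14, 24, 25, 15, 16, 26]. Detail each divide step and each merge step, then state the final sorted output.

Merge sort trace:

Split: [14, 24, 25, 15, 16, 26] -> [14, 24, 25] and [15, 16, 26]
  Split: [14, 24, 25] -> [14] and [24, 25]
    Split: [24, 25] -> [24] and [25]
    Merge: [24] + [25] -> [24, 25]
  Merge: [14] + [24, 25] -> [14, 24, 25]
  Split: [15, 16, 26] -> [15] and [16, 26]
    Split: [16, 26] -> [16] and [26]
    Merge: [16] + [26] -> [16, 26]
  Merge: [15] + [16, 26] -> [15, 16, 26]
Merge: [14, 24, 25] + [15, 16, 26] -> [14, 15, 16, 24, 25, 26]

Final sorted array: [14, 15, 16, 24, 25, 26]

The merge sort proceeds by recursively splitting the array and merging sorted halves.
After all merges, the sorted array is [14, 15, 16, 24, 25, 26].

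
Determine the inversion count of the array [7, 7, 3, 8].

Finding inversions in [7, 7, 3, 8]:

(0, 2): arr[0]=7 > arr[2]=3
(1, 2): arr[1]=7 > arr[2]=3

Total inversions: 2

The array has 2 inversion(s): (0,2), (1,2). Each pair (i,j) satisfies i < j and arr[i] > arr[j].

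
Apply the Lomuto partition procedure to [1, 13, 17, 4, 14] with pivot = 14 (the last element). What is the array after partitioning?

Lomuto partition with pivot = 14:

Initial array: [1, 13, 17, 4, 14]

arr[0]=1 <= 14: swap with position 0, array becomes [1, 13, 17, 4, 14]
arr[1]=13 <= 14: swap with position 1, array becomes [1, 13, 17, 4, 14]
arr[2]=17 > 14: no swap
arr[3]=4 <= 14: swap with position 2, array becomes [1, 13, 4, 17, 14]

Place pivot at position 3: [1, 13, 4, 14, 17]
Pivot position: 3

After partitioning with pivot 14, the array becomes [1, 13, 4, 14, 17]. The pivot is placed at index 3. All elements to the left of the pivot are <= 14, and all elements to the right are > 14.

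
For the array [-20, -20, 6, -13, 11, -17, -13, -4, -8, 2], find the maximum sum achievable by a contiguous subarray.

Using Kadane's algorithm on [-20, -20, 6, -13, 11, -17, -13, -4, -8, 2]:

Scanning through the array:
Position 1 (value -20): max_ending_here = -20, max_so_far = -20
Position 2 (value 6): max_ending_here = 6, max_so_far = 6
Position 3 (value -13): max_ending_here = -7, max_so_far = 6
Position 4 (value 11): max_ending_here = 11, max_so_far = 11
Position 5 (value -17): max_ending_here = -6, max_so_far = 11
Position 6 (value -13): max_ending_here = -13, max_so_far = 11
Position 7 (value -4): max_ending_here = -4, max_so_far = 11
Position 8 (value -8): max_ending_here = -8, max_so_far = 11
Position 9 (value 2): max_ending_here = 2, max_so_far = 11

Maximum subarray: [11]
Maximum sum: 11

The maximum subarray is [11] with sum 11. This subarray runs from index 4 to index 4.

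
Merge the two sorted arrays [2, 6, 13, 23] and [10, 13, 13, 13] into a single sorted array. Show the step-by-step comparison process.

Merging process:

Compare 2 vs 10: take 2 from left. Merged: [2]
Compare 6 vs 10: take 6 from left. Merged: [2, 6]
Compare 13 vs 10: take 10 from right. Merged: [2, 6, 10]
Compare 13 vs 13: take 13 from left. Merged: [2, 6, 10, 13]
Compare 23 vs 13: take 13 from right. Merged: [2, 6, 10, 13, 13]
Compare 23 vs 13: take 13 from right. Merged: [2, 6, 10, 13, 13, 13]
Compare 23 vs 13: take 13 from right. Merged: [2, 6, 10, 13, 13, 13, 13]
Append remaining from left: [23]. Merged: [2, 6, 10, 13, 13, 13, 13, 23]

Final merged array: [2, 6, 10, 13, 13, 13, 13, 23]
Total comparisons: 7

The merged array is [2, 6, 10, 13, 13, 13, 13, 23], requiring 7 comparisons. The merge step runs in O(n) time where n is the total number of elements.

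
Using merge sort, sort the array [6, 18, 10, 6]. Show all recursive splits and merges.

Merge sort trace:

Split: [6, 18, 10, 6] -> [6, 18] and [10, 6]
  Split: [6, 18] -> [6] and [18]
  Merge: [6] + [18] -> [6, 18]
  Split: [10, 6] -> [10] and [6]
  Merge: [10] + [6] -> [6, 10]
Merge: [6, 18] + [6, 10] -> [6, 6, 10, 18]

Final sorted array: [6, 6, 10, 18]

The merge sort proceeds by recursively splitting the array and merging sorted halves.
After all merges, the sorted array is [6, 6, 10, 18].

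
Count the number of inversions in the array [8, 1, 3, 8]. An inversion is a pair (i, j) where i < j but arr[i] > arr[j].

Finding inversions in [8, 1, 3, 8]:

(0, 1): arr[0]=8 > arr[1]=1
(0, 2): arr[0]=8 > arr[2]=3

Total inversions: 2

The array has 2 inversion(s): (0,1), (0,2). Each pair (i,j) satisfies i < j and arr[i] > arr[j].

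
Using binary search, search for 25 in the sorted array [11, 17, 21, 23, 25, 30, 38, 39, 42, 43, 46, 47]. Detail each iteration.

Binary search for 25 in [11, 17, 21, 23, 25, 30, 38, 39, 42, 43, 46, 47]:

lo=0, hi=11, mid=5, arr[mid]=30 -> 30 > 25, search left half
lo=0, hi=4, mid=2, arr[mid]=21 -> 21 < 25, search right half
lo=3, hi=4, mid=3, arr[mid]=23 -> 23 < 25, search right half
lo=4, hi=4, mid=4, arr[mid]=25 -> Found target at index 4!

Binary search finds 25 at index 4 after 4 comparisons. The search repeatedly halves the search space by comparing with the middle element.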